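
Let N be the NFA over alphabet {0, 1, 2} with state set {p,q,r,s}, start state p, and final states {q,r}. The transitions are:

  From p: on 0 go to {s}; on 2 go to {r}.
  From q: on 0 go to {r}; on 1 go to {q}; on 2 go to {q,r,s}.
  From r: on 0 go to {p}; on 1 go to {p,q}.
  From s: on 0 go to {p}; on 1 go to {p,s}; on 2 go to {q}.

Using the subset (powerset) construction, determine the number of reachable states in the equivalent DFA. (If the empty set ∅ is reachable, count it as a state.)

Start state of the DFA: {p}.
{p} --0--> {s}  [new]
{p} --1--> ∅  [new]
{p} --2--> {r}  [new]
{s} --0--> {p}  [seen]
{s} --1--> {p,s}  [new]
{s} --2--> {q}  [new]
∅ --0--> ∅  [seen]
∅ --1--> ∅  [seen]
∅ --2--> ∅  [seen]
{r} --0--> {p}  [seen]
{r} --1--> {p,q}  [new]
{r} --2--> ∅  [seen]
{p,s} --0--> {p,s}  [seen]
{p,s} --1--> {p,s}  [seen]
{p,s} --2--> {q,r}  [new]
{q} --0--> {r}  [seen]
{q} --1--> {q}  [seen]
{q} --2--> {q,r,s}  [new]
{p,q} --0--> {r,s}  [new]
{p,q} --1--> {q}  [seen]
{p,q} --2--> {q,r,s}  [seen]
{q,r} --0--> {p,r}  [new]
{q,r} --1--> {p,q}  [seen]
{q,r} --2--> {q,r,s}  [seen]
{q,r,s} --0--> {p,r}  [seen]
{q,r,s} --1--> {p,q,s}  [new]
{q,r,s} --2--> {q,r,s}  [seen]
{r,s} --0--> {p}  [seen]
{r,s} --1--> {p,q,s}  [seen]
{r,s} --2--> {q}  [seen]
{p,r} --0--> {p,s}  [seen]
{p,r} --1--> {p,q}  [seen]
{p,r} --2--> {r}  [seen]
{p,q,s} --0--> {p,r,s}  [new]
{p,q,s} --1--> {p,q,s}  [seen]
{p,q,s} --2--> {q,r,s}  [seen]
{p,r,s} --0--> {p,s}  [seen]
{p,r,s} --1--> {p,q,s}  [seen]
{p,r,s} --2--> {q,r}  [seen]
Reachable DFA states: {p}, {s}, ∅, {r}, {p,s}, {q}, {p,q}, {q,r}, {q,r,s}, {r,s}, {p,r}, {p,q,s}, {p,r,s}.

13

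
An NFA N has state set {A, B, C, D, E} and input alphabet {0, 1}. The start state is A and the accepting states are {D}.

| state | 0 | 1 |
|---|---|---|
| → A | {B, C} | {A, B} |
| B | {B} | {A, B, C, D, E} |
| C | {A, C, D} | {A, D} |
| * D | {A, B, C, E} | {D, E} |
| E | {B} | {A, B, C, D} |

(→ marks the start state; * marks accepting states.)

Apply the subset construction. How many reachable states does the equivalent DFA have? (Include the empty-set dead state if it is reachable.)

Start state of the DFA: {A}.
{A} --0--> {B, C}  [new]
{A} --1--> {A, B}  [new]
{B, C} --0--> {A, B, C, D}  [new]
{B, C} --1--> {A, B, C, D, E}  [new]
{A, B} --0--> {B, C}  [seen]
{A, B} --1--> {A, B, C, D, E}  [seen]
{A, B, C, D} --0--> {A, B, C, D, E}  [seen]
{A, B, C, D} --1--> {A, B, C, D, E}  [seen]
{A, B, C, D, E} --0--> {A, B, C, D, E}  [seen]
{A, B, C, D, E} --1--> {A, B, C, D, E}  [seen]
Reachable DFA states: {A}, {B, C}, {A, B}, {A, B, C, D}, {A, B, C, D, E}.

5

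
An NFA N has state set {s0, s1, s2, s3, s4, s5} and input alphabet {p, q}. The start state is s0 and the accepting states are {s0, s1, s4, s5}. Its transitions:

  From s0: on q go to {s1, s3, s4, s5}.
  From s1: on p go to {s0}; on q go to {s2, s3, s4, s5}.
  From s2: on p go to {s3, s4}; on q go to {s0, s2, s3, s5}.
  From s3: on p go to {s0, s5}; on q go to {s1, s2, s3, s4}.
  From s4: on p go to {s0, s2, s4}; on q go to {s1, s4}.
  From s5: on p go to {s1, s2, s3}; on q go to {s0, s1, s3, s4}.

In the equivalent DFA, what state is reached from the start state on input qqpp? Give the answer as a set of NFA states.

Start: {s0}.
δ(s0,q) = {s1, s3, s4, s5}.
Union: {s1, s3, s4, s5}.
After q: {s1, s3, s4, s5}.
δ(s1,q) = {s2, s3, s4, s5}; δ(s3,q) = {s1, s2, s3, s4}; δ(s4,q) = {s1, s4}; δ(s5,q) = {s0, s1, s3, s4}.
Union: {s0, s1, s2, s3, s4, s5}.
After q: {s0, s1, s2, s3, s4, s5}.
δ(s0,p) = ∅; δ(s1,p) = {s0}; δ(s2,p) = {s3, s4}; δ(s3,p) = {s0, s5}; δ(s4,p) = {s0, s2, s4}; δ(s5,p) = {s1, s2, s3}.
Union: {s0, s1, s2, s3, s4, s5}.
After p: {s0, s1, s2, s3, s4, s5}.
δ(s0,p) = ∅; δ(s1,p) = {s0}; δ(s2,p) = {s3, s4}; δ(s3,p) = {s0, s5}; δ(s4,p) = {s0, s2, s4}; δ(s5,p) = {s1, s2, s3}.
Union: {s0, s1, s2, s3, s4, s5}.
After p: {s0, s1, s2, s3, s4, s5}.

{s0, s1, s2, s3, s4, s5}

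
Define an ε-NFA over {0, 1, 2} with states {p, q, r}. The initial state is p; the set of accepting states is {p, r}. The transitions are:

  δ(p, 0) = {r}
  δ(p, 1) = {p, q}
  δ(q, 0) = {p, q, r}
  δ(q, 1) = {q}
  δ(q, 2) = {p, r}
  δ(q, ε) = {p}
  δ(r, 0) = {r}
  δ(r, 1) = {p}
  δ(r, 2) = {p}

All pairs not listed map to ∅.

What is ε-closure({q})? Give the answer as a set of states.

{p, q}

Begin with {q}.
q →ε {p}; add p.
ε-closure = {p, q}.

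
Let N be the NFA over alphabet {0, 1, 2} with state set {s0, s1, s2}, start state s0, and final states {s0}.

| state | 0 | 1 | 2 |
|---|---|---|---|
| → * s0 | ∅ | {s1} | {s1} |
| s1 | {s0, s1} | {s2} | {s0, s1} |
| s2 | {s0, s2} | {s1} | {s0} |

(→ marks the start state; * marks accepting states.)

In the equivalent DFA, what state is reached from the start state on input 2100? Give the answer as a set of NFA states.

{s0, s2}

Start: {s0}.
δ(s0,2) = {s1}.
Union: {s1}.
After 2: {s1}.
δ(s1,1) = {s2}.
Union: {s2}.
After 1: {s2}.
δ(s2,0) = {s0, s2}.
Union: {s0, s2}.
After 0: {s0, s2}.
δ(s0,0) = ∅; δ(s2,0) = {s0, s2}.
Union: {s0, s2}.
After 0: {s0, s2}.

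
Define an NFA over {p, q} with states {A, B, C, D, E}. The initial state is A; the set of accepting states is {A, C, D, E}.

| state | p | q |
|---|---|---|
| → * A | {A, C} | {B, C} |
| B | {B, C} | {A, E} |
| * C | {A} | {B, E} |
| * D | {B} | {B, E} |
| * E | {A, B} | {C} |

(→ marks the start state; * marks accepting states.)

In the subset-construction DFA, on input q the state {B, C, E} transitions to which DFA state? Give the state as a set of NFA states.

δ(B,q) = {A, E}; δ(C,q) = {B, E}; δ(E,q) = {C}.
Union: {A, B, C, E}.

{A, B, C, E}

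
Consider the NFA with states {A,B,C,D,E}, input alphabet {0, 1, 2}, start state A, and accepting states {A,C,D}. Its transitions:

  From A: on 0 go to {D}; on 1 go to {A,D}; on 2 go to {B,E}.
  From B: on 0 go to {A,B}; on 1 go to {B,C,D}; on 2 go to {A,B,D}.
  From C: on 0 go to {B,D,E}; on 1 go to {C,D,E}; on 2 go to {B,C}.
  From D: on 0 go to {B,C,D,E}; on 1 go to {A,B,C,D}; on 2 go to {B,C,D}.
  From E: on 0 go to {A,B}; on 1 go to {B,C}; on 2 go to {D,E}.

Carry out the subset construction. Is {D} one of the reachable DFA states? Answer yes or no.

yes

Start state of the DFA: {A}.
{A} --0--> {D}  [new]
{A} --1--> {A,D}  [new]
{A} --2--> {B,E}  [new]
{D} --0--> {B,C,D,E}  [new]
{D} --1--> {A,B,C,D}  [new]
{D} --2--> {B,C,D}  [new]
{A,D} --0--> {B,C,D,E}  [seen]
{A,D} --1--> {A,B,C,D}  [seen]
{A,D} --2--> {B,C,D,E}  [seen]
{B,E} --0--> {A,B}  [new]
{B,E} --1--> {B,C,D}  [seen]
{B,E} --2--> {A,B,D,E}  [new]
{B,C,D,E} --0--> {A,B,C,D,E}  [new]
{B,C,D,E} --1--> {A,B,C,D,E}  [seen]
{B,C,D,E} --2--> {A,B,C,D,E}  [seen]
{A,B,C,D} --0--> {A,B,C,D,E}  [seen]
{A,B,C,D} --1--> {A,B,C,D,E}  [seen]
{A,B,C,D} --2--> {A,B,C,D,E}  [seen]
{B,C,D} --0--> {A,B,C,D,E}  [seen]
{B,C,D} --1--> {A,B,C,D,E}  [seen]
{B,C,D} --2--> {A,B,C,D}  [seen]
{A,B} --0--> {A,B,D}  [new]
{A,B} --1--> {A,B,C,D}  [seen]
{A,B} --2--> {A,B,D,E}  [seen]
{A,B,D,E} --0--> {A,B,C,D,E}  [seen]
{A,B,D,E} --1--> {A,B,C,D}  [seen]
{A,B,D,E} --2--> {A,B,C,D,E}  [seen]
{A,B,C,D,E} --0--> {A,B,C,D,E}  [seen]
{A,B,C,D,E} --1--> {A,B,C,D,E}  [seen]
{A,B,C,D,E} --2--> {A,B,C,D,E}  [seen]
{A,B,D} --0--> {A,B,C,D,E}  [seen]
{A,B,D} --1--> {A,B,C,D}  [seen]
{A,B,D} --2--> {A,B,C,D,E}  [seen]
Reachable DFA states: {A}, {D}, {A,D}, {B,E}, {B,C,D,E}, {A,B,C,D}, {B,C,D}, {A,B}, {A,B,D,E}, {A,B,C,D,E}, {A,B,D}.
{D} is among them.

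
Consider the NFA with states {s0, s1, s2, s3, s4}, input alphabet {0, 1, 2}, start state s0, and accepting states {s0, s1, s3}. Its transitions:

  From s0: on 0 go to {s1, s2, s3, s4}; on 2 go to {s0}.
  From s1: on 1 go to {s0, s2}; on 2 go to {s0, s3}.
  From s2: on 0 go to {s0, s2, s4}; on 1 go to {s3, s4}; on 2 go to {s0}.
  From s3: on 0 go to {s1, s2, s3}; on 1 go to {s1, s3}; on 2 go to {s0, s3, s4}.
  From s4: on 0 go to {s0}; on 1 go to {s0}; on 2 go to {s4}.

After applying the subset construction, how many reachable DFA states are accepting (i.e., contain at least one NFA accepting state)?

6

Start state of the DFA: {s0}.
{s0} --0--> {s1, s2, s3, s4}  [new]
{s0} --1--> ∅  [new]
{s0} --2--> {s0}  [seen]
{s1, s2, s3, s4} --0--> {s0, s1, s2, s3, s4}  [new]
{s1, s2, s3, s4} --1--> {s0, s1, s2, s3, s4}  [seen]
{s1, s2, s3, s4} --2--> {s0, s3, s4}  [new]
∅ --0--> ∅  [seen]
∅ --1--> ∅  [seen]
∅ --2--> ∅  [seen]
{s0, s1, s2, s3, s4} --0--> {s0, s1, s2, s3, s4}  [seen]
{s0, s1, s2, s3, s4} --1--> {s0, s1, s2, s3, s4}  [seen]
{s0, s1, s2, s3, s4} --2--> {s0, s3, s4}  [seen]
{s0, s3, s4} --0--> {s0, s1, s2, s3, s4}  [seen]
{s0, s3, s4} --1--> {s0, s1, s3}  [new]
{s0, s3, s4} --2--> {s0, s3, s4}  [seen]
{s0, s1, s3} --0--> {s1, s2, s3, s4}  [seen]
{s0, s1, s3} --1--> {s0, s1, s2, s3}  [new]
{s0, s1, s3} --2--> {s0, s3, s4}  [seen]
{s0, s1, s2, s3} --0--> {s0, s1, s2, s3, s4}  [seen]
{s0, s1, s2, s3} --1--> {s0, s1, s2, s3, s4}  [seen]
{s0, s1, s2, s3} --2--> {s0, s3, s4}  [seen]
Reachable DFA states: {s0}, {s1, s2, s3, s4}, ∅, {s0, s1, s2, s3, s4}, {s0, s3, s4}, {s0, s1, s3}, {s0, s1, s2, s3}.
Accepting DFA states (contain an NFA accepting state): {s0}, {s1, s2, s3, s4}, {s0, s1, s2, s3, s4}, {s0, s3, s4}, {s0, s1, s3}, {s0, s1, s2, s3}.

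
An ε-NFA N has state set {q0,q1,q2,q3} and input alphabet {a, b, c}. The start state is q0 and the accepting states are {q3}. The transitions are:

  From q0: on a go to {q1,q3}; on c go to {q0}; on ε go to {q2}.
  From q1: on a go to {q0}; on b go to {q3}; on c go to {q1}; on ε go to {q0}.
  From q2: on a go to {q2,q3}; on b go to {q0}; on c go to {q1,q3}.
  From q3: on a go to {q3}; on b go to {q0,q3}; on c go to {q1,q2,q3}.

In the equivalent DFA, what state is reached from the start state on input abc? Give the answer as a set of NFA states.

Start: {q0,q2}.
δ(q0,a) = {q1,q3}; δ(q2,a) = {q2,q3}.
Union: {q1,q2,q3}.
ε-closure gives {q0,q1,q2,q3}.
After a: {q0,q1,q2,q3}.
δ(q0,b) = ∅; δ(q1,b) = {q3}; δ(q2,b) = {q0}; δ(q3,b) = {q0,q3}.
Union: {q0,q3}.
ε-closure gives {q0,q2,q3}.
After b: {q0,q2,q3}.
δ(q0,c) = {q0}; δ(q2,c) = {q1,q3}; δ(q3,c) = {q1,q2,q3}.
Union: {q0,q1,q2,q3}.
After c: {q0,q1,q2,q3}.

{q0,q1,q2,q3}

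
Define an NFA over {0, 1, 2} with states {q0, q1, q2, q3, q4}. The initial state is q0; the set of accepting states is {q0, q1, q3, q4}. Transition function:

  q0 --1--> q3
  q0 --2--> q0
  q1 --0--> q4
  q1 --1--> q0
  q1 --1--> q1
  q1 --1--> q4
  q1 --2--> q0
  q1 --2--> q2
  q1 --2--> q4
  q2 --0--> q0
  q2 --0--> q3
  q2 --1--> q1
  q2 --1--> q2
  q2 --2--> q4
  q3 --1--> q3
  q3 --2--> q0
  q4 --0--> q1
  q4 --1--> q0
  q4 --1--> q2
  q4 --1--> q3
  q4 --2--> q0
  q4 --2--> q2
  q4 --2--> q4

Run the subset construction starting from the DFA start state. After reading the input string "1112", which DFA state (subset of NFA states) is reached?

{q0}

Start: {q0}.
δ(q0,1) = {q3}.
Union: {q3}.
After 1: {q3}.
δ(q3,1) = {q3}.
Union: {q3}.
After 1: {q3}.
δ(q3,1) = {q3}.
Union: {q3}.
After 1: {q3}.
δ(q3,2) = {q0}.
Union: {q0}.
After 2: {q0}.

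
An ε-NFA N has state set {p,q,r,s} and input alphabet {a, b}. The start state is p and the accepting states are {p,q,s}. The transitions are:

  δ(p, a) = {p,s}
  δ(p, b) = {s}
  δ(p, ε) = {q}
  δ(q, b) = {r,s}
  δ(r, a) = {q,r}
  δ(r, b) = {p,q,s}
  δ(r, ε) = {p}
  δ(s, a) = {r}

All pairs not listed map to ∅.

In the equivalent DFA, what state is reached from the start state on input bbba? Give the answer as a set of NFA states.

{p,q,r,s}

Start: {p,q}.
δ(p,b) = {s}; δ(q,b) = {r,s}.
Union: {r,s}.
ε-closure gives {p,q,r,s}.
After b: {p,q,r,s}.
δ(p,b) = {s}; δ(q,b) = {r,s}; δ(r,b) = {p,q,s}; δ(s,b) = ∅.
Union: {p,q,r,s}.
After b: {p,q,r,s}.
δ(p,b) = {s}; δ(q,b) = {r,s}; δ(r,b) = {p,q,s}; δ(s,b) = ∅.
Union: {p,q,r,s}.
After b: {p,q,r,s}.
δ(p,a) = {p,s}; δ(q,a) = ∅; δ(r,a) = {q,r}; δ(s,a) = {r}.
Union: {p,q,r,s}.
After a: {p,q,r,s}.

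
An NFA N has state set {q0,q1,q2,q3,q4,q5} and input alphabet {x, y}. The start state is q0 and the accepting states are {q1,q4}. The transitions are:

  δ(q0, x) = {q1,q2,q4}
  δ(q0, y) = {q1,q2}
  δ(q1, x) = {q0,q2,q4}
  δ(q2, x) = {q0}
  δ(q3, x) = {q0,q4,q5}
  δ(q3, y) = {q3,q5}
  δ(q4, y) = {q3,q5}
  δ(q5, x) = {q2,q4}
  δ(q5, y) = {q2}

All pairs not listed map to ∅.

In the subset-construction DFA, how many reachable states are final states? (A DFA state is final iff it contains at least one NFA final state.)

6

Start state of the DFA: {q0}.
{q0} --x--> {q1,q2,q4}  [new]
{q0} --y--> {q1,q2}  [new]
{q1,q2,q4} --x--> {q0,q2,q4}  [new]
{q1,q2,q4} --y--> {q3,q5}  [new]
{q1,q2} --x--> {q0,q2,q4}  [seen]
{q1,q2} --y--> ∅  [new]
{q0,q2,q4} --x--> {q0,q1,q2,q4}  [new]
{q0,q2,q4} --y--> {q1,q2,q3,q5}  [new]
{q3,q5} --x--> {q0,q2,q4,q5}  [new]
{q3,q5} --y--> {q2,q3,q5}  [new]
∅ --x--> ∅  [seen]
∅ --y--> ∅  [seen]
{q0,q1,q2,q4} --x--> {q0,q1,q2,q4}  [seen]
{q0,q1,q2,q4} --y--> {q1,q2,q3,q5}  [seen]
{q1,q2,q3,q5} --x--> {q0,q2,q4,q5}  [seen]
{q1,q2,q3,q5} --y--> {q2,q3,q5}  [seen]
{q0,q2,q4,q5} --x--> {q0,q1,q2,q4}  [seen]
{q0,q2,q4,q5} --y--> {q1,q2,q3,q5}  [seen]
{q2,q3,q5} --x--> {q0,q2,q4,q5}  [seen]
{q2,q3,q5} --y--> {q2,q3,q5}  [seen]
Reachable DFA states: {q0}, {q1,q2,q4}, {q1,q2}, {q0,q2,q4}, {q3,q5}, ∅, {q0,q1,q2,q4}, {q1,q2,q3,q5}, {q0,q2,q4,q5}, {q2,q3,q5}.
Accepting DFA states (contain an NFA accepting state): {q1,q2,q4}, {q1,q2}, {q0,q2,q4}, {q0,q1,q2,q4}, {q1,q2,q3,q5}, {q0,q2,q4,q5}.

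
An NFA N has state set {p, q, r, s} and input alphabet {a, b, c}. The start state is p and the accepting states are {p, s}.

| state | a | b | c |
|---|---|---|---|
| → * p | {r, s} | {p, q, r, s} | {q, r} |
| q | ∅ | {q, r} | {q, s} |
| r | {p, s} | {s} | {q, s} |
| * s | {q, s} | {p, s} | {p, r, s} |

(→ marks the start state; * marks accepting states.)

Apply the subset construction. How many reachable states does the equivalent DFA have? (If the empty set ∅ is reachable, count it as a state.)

8

Start state of the DFA: {p}.
{p} --a--> {r, s}  [new]
{p} --b--> {p, q, r, s}  [new]
{p} --c--> {q, r}  [new]
{r, s} --a--> {p, q, s}  [new]
{r, s} --b--> {p, s}  [new]
{r, s} --c--> {p, q, r, s}  [seen]
{p, q, r, s} --a--> {p, q, r, s}  [seen]
{p, q, r, s} --b--> {p, q, r, s}  [seen]
{p, q, r, s} --c--> {p, q, r, s}  [seen]
{q, r} --a--> {p, s}  [seen]
{q, r} --b--> {q, r, s}  [new]
{q, r} --c--> {q, s}  [new]
{p, q, s} --a--> {q, r, s}  [seen]
{p, q, s} --b--> {p, q, r, s}  [seen]
{p, q, s} --c--> {p, q, r, s}  [seen]
{p, s} --a--> {q, r, s}  [seen]
{p, s} --b--> {p, q, r, s}  [seen]
{p, s} --c--> {p, q, r, s}  [seen]
{q, r, s} --a--> {p, q, s}  [seen]
{q, r, s} --b--> {p, q, r, s}  [seen]
{q, r, s} --c--> {p, q, r, s}  [seen]
{q, s} --a--> {q, s}  [seen]
{q, s} --b--> {p, q, r, s}  [seen]
{q, s} --c--> {p, q, r, s}  [seen]
Reachable DFA states: {p}, {r, s}, {p, q, r, s}, {q, r}, {p, q, s}, {p, s}, {q, r, s}, {q, s}.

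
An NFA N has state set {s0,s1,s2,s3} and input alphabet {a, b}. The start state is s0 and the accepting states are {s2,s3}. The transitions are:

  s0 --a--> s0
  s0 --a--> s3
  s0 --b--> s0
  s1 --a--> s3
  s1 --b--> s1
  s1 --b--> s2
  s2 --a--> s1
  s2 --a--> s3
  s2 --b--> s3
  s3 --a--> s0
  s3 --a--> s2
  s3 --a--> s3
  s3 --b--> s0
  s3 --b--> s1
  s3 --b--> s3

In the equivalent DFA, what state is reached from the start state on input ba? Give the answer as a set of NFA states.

Start: {s0}.
δ(s0,b) = {s0}.
Union: {s0}.
After b: {s0}.
δ(s0,a) = {s0,s3}.
Union: {s0,s3}.
After a: {s0,s3}.

{s0,s3}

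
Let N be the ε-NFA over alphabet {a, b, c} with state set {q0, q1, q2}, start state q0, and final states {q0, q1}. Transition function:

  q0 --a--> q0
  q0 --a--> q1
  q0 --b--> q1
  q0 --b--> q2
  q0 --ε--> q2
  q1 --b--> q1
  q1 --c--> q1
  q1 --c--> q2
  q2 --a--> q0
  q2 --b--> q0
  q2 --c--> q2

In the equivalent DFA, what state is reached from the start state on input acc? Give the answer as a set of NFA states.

Start: {q0, q2}.
δ(q0,a) = {q0, q1}; δ(q2,a) = {q0}.
Union: {q0, q1}.
ε-closure gives {q0, q1, q2}.
After a: {q0, q1, q2}.
δ(q0,c) = ∅; δ(q1,c) = {q1, q2}; δ(q2,c) = {q2}.
Union: {q1, q2}.
After c: {q1, q2}.
δ(q1,c) = {q1, q2}; δ(q2,c) = {q2}.
Union: {q1, q2}.
After c: {q1, q2}.

{q1, q2}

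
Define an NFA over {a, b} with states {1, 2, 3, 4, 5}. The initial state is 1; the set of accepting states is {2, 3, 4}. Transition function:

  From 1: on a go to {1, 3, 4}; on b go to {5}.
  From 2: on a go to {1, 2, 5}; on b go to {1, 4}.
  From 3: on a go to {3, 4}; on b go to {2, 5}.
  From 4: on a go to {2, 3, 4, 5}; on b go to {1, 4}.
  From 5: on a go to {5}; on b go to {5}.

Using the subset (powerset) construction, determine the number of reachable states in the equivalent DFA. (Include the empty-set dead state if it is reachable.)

Start state of the DFA: {1}.
{1} --a--> {1, 3, 4}  [new]
{1} --b--> {5}  [new]
{1, 3, 4} --a--> {1, 2, 3, 4, 5}  [new]
{1, 3, 4} --b--> {1, 2, 4, 5}  [new]
{5} --a--> {5}  [seen]
{5} --b--> {5}  [seen]
{1, 2, 3, 4, 5} --a--> {1, 2, 3, 4, 5}  [seen]
{1, 2, 3, 4, 5} --b--> {1, 2, 4, 5}  [seen]
{1, 2, 4, 5} --a--> {1, 2, 3, 4, 5}  [seen]
{1, 2, 4, 5} --b--> {1, 4, 5}  [new]
{1, 4, 5} --a--> {1, 2, 3, 4, 5}  [seen]
{1, 4, 5} --b--> {1, 4, 5}  [seen]
Reachable DFA states: {1}, {1, 3, 4}, {5}, {1, 2, 3, 4, 5}, {1, 2, 4, 5}, {1, 4, 5}.

6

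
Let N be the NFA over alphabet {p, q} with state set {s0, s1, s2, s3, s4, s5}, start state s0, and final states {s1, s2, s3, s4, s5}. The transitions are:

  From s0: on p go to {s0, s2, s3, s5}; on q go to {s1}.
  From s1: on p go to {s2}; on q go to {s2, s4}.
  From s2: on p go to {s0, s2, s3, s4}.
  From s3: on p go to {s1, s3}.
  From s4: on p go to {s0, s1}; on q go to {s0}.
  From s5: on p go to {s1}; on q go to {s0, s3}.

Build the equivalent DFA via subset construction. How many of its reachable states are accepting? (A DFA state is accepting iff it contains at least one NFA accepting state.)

Start state of the DFA: {s0}.
{s0} --p--> {s0, s2, s3, s5}  [new]
{s0} --q--> {s1}  [new]
{s0, s2, s3, s5} --p--> {s0, s1, s2, s3, s4, s5}  [new]
{s0, s2, s3, s5} --q--> {s0, s1, s3}  [new]
{s1} --p--> {s2}  [new]
{s1} --q--> {s2, s4}  [new]
{s0, s1, s2, s3, s4, s5} --p--> {s0, s1, s2, s3, s4, s5}  [seen]
{s0, s1, s2, s3, s4, s5} --q--> {s0, s1, s2, s3, s4}  [new]
{s0, s1, s3} --p--> {s0, s1, s2, s3, s5}  [new]
{s0, s1, s3} --q--> {s1, s2, s4}  [new]
{s2} --p--> {s0, s2, s3, s4}  [new]
{s2} --q--> ∅  [new]
{s2, s4} --p--> {s0, s1, s2, s3, s4}  [seen]
{s2, s4} --q--> {s0}  [seen]
{s0, s1, s2, s3, s4} --p--> {s0, s1, s2, s3, s4, s5}  [seen]
{s0, s1, s2, s3, s4} --q--> {s0, s1, s2, s4}  [new]
{s0, s1, s2, s3, s5} --p--> {s0, s1, s2, s3, s4, s5}  [seen]
{s0, s1, s2, s3, s5} --q--> {s0, s1, s2, s3, s4}  [seen]
{s1, s2, s4} --p--> {s0, s1, s2, s3, s4}  [seen]
{s1, s2, s4} --q--> {s0, s2, s4}  [new]
{s0, s2, s3, s4} --p--> {s0, s1, s2, s3, s4, s5}  [seen]
{s0, s2, s3, s4} --q--> {s0, s1}  [new]
∅ --p--> ∅  [seen]
∅ --q--> ∅  [seen]
{s0, s1, s2, s4} --p--> {s0, s1, s2, s3, s4, s5}  [seen]
{s0, s1, s2, s4} --q--> {s0, s1, s2, s4}  [seen]
{s0, s2, s4} --p--> {s0, s1, s2, s3, s4, s5}  [seen]
{s0, s2, s4} --q--> {s0, s1}  [seen]
{s0, s1} --p--> {s0, s2, s3, s5}  [seen]
{s0, s1} --q--> {s1, s2, s4}  [seen]
Reachable DFA states: {s0}, {s0, s2, s3, s5}, {s1}, {s0, s1, s2, s3, s4, s5}, {s0, s1, s3}, {s2}, {s2, s4}, {s0, s1, s2, s3, s4}, {s0, s1, s2, s3, s5}, {s1, s2, s4}, {s0, s2, s3, s4}, ∅, {s0, s1, s2, s4}, {s0, s2, s4}, {s0, s1}.
Accepting DFA states (contain an NFA accepting state): {s0, s2, s3, s5}, {s1}, {s0, s1, s2, s3, s4, s5}, {s0, s1, s3}, {s2}, {s2, s4}, {s0, s1, s2, s3, s4}, {s0, s1, s2, s3, s5}, {s1, s2, s4}, {s0, s2, s3, s4}, {s0, s1, s2, s4}, {s0, s2, s4}, {s0, s1}.

13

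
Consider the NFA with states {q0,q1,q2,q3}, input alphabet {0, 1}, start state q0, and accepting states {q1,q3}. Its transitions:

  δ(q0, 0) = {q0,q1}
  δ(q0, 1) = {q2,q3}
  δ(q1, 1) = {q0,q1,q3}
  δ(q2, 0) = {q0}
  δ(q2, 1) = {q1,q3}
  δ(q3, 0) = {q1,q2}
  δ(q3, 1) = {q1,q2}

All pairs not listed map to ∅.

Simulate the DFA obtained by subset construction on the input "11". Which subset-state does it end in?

Start: {q0}.
δ(q0,1) = {q2,q3}.
Union: {q2,q3}.
After 1: {q2,q3}.
δ(q2,1) = {q1,q3}; δ(q3,1) = {q1,q2}.
Union: {q1,q2,q3}.
After 1: {q1,q2,q3}.

{q1,q2,q3}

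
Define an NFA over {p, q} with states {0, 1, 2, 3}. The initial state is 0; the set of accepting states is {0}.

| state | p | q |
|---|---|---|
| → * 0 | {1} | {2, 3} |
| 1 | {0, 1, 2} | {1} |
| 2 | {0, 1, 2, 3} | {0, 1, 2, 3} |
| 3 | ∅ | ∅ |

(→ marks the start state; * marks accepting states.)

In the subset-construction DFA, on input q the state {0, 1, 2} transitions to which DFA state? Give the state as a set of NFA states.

{0, 1, 2, 3}

δ(0,q) = {2, 3}; δ(1,q) = {1}; δ(2,q) = {0, 1, 2, 3}.
Union: {0, 1, 2, 3}.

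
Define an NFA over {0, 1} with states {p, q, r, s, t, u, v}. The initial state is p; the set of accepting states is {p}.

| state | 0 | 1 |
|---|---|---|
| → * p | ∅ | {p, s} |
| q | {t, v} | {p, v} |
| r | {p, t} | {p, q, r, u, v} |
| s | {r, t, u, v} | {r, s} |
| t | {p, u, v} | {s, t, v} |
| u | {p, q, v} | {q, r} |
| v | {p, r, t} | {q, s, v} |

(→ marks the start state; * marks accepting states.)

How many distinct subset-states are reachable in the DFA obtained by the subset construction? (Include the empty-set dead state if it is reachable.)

9

Start state of the DFA: {p}.
{p} --0--> ∅  [new]
{p} --1--> {p, s}  [new]
∅ --0--> ∅  [seen]
∅ --1--> ∅  [seen]
{p, s} --0--> {r, t, u, v}  [new]
{p, s} --1--> {p, r, s}  [new]
{r, t, u, v} --0--> {p, q, r, t, u, v}  [new]
{r, t, u, v} --1--> {p, q, r, s, t, u, v}  [new]
{p, r, s} --0--> {p, r, t, u, v}  [new]
{p, r, s} --1--> {p, q, r, s, u, v}  [new]
{p, q, r, t, u, v} --0--> {p, q, r, t, u, v}  [seen]
{p, q, r, t, u, v} --1--> {p, q, r, s, t, u, v}  [seen]
{p, q, r, s, t, u, v} --0--> {p, q, r, t, u, v}  [seen]
{p, q, r, s, t, u, v} --1--> {p, q, r, s, t, u, v}  [seen]
{p, r, t, u, v} --0--> {p, q, r, t, u, v}  [seen]
{p, r, t, u, v} --1--> {p, q, r, s, t, u, v}  [seen]
{p, q, r, s, u, v} --0--> {p, q, r, t, u, v}  [seen]
{p, q, r, s, u, v} --1--> {p, q, r, s, u, v}  [seen]
Reachable DFA states: {p}, ∅, {p, s}, {r, t, u, v}, {p, r, s}, {p, q, r, t, u, v}, {p, q, r, s, t, u, v}, {p, r, t, u, v}, {p, q, r, s, u, v}.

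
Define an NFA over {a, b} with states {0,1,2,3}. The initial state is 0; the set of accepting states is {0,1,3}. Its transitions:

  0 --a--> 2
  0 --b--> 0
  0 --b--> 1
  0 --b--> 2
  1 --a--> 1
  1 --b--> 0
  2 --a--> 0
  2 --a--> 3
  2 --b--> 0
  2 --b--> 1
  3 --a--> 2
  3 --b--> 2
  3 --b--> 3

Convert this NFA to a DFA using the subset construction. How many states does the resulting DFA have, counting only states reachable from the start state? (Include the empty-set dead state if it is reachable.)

8

Start state of the DFA: {0}.
{0} --a--> {2}  [new]
{0} --b--> {0,1,2}  [new]
{2} --a--> {0,3}  [new]
{2} --b--> {0,1}  [new]
{0,1,2} --a--> {0,1,2,3}  [new]
{0,1,2} --b--> {0,1,2}  [seen]
{0,3} --a--> {2}  [seen]
{0,3} --b--> {0,1,2,3}  [seen]
{0,1} --a--> {1,2}  [new]
{0,1} --b--> {0,1,2}  [seen]
{0,1,2,3} --a--> {0,1,2,3}  [seen]
{0,1,2,3} --b--> {0,1,2,3}  [seen]
{1,2} --a--> {0,1,3}  [new]
{1,2} --b--> {0,1}  [seen]
{0,1,3} --a--> {1,2}  [seen]
{0,1,3} --b--> {0,1,2,3}  [seen]
Reachable DFA states: {0}, {2}, {0,1,2}, {0,3}, {0,1}, {0,1,2,3}, {1,2}, {0,1,3}.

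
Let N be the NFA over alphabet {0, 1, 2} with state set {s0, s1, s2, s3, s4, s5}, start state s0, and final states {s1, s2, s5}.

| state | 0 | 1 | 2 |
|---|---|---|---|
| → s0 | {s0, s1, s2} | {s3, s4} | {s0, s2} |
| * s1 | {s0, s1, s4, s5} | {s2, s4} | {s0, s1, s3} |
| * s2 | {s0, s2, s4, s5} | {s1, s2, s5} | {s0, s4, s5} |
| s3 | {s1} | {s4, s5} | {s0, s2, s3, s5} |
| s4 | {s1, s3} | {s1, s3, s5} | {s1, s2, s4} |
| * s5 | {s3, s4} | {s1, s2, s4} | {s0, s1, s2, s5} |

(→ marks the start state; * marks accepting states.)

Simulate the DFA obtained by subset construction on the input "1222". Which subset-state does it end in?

Start: {s0}.
δ(s0,1) = {s3, s4}.
Union: {s3, s4}.
After 1: {s3, s4}.
δ(s3,2) = {s0, s2, s3, s5}; δ(s4,2) = {s1, s2, s4}.
Union: {s0, s1, s2, s3, s4, s5}.
After 2: {s0, s1, s2, s3, s4, s5}.
δ(s0,2) = {s0, s2}; δ(s1,2) = {s0, s1, s3}; δ(s2,2) = {s0, s4, s5}; δ(s3,2) = {s0, s2, s3, s5}; δ(s4,2) = {s1, s2, s4}; δ(s5,2) = {s0, s1, s2, s5}.
Union: {s0, s1, s2, s3, s4, s5}.
After 2: {s0, s1, s2, s3, s4, s5}.
δ(s0,2) = {s0, s2}; δ(s1,2) = {s0, s1, s3}; δ(s2,2) = {s0, s4, s5}; δ(s3,2) = {s0, s2, s3, s5}; δ(s4,2) = {s1, s2, s4}; δ(s5,2) = {s0, s1, s2, s5}.
Union: {s0, s1, s2, s3, s4, s5}.
After 2: {s0, s1, s2, s3, s4, s5}.

{s0, s1, s2, s3, s4, s5}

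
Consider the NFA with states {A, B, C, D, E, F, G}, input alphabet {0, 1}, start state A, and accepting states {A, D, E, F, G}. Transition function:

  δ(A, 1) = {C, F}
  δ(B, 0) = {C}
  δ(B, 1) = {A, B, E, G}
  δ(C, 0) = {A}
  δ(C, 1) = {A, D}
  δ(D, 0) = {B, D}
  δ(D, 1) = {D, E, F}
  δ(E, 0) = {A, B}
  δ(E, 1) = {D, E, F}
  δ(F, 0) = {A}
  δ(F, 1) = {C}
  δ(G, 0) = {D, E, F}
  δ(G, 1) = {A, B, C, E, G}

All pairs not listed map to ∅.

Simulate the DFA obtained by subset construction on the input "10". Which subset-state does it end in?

{A}

Start: {A}.
δ(A,1) = {C, F}.
Union: {C, F}.
After 1: {C, F}.
δ(C,0) = {A}; δ(F,0) = {A}.
Union: {A}.
After 0: {A}.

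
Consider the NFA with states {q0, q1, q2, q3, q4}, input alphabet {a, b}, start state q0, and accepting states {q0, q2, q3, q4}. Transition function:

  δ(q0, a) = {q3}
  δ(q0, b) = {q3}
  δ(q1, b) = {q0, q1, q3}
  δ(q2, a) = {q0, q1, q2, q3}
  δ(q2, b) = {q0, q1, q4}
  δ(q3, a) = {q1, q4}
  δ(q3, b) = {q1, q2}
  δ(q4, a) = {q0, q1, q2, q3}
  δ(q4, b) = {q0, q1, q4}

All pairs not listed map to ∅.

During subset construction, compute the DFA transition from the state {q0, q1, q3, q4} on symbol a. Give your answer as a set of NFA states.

δ(q0,a) = {q3}; δ(q1,a) = ∅; δ(q3,a) = {q1, q4}; δ(q4,a) = {q0, q1, q2, q3}.
Union: {q0, q1, q2, q3, q4}.

{q0, q1, q2, q3, q4}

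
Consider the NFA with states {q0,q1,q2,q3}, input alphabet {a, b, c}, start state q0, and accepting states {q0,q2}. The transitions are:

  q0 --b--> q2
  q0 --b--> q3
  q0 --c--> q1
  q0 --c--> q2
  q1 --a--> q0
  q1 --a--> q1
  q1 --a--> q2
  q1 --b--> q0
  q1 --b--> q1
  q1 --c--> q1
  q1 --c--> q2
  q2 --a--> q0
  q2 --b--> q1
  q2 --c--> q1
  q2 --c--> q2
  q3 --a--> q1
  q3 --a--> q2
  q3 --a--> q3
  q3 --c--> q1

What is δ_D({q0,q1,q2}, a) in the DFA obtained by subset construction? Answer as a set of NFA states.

δ(q0,a) = ∅; δ(q1,a) = {q0,q1,q2}; δ(q2,a) = {q0}.
Union: {q0,q1,q2}.

{q0,q1,q2}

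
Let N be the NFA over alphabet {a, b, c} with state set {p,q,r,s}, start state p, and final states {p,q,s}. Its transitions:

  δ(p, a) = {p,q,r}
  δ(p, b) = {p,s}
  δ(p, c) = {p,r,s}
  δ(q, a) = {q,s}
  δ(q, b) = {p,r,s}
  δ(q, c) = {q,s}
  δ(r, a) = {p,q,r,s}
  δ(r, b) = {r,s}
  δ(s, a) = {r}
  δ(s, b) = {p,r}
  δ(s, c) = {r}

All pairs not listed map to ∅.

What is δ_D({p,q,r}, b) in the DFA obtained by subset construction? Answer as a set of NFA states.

δ(p,b) = {p,s}; δ(q,b) = {p,r,s}; δ(r,b) = {r,s}.
Union: {p,r,s}.

{p,r,s}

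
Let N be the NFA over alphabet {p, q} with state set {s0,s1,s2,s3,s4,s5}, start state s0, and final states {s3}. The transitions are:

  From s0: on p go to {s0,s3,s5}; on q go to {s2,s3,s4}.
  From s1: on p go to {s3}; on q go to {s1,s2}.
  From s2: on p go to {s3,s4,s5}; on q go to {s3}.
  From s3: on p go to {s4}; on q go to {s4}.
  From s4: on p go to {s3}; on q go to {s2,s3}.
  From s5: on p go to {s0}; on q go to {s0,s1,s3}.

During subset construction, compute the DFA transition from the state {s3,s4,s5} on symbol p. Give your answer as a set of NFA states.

{s0,s3,s4}

δ(s3,p) = {s4}; δ(s4,p) = {s3}; δ(s5,p) = {s0}.
Union: {s0,s3,s4}.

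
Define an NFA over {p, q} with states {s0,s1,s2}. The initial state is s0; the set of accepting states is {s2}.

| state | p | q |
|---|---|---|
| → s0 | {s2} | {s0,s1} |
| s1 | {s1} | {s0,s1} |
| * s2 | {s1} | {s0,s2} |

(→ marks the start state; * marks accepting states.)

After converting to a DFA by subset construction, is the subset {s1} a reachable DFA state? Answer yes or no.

yes

Start state of the DFA: {s0}.
{s0} --p--> {s2}  [new]
{s0} --q--> {s0,s1}  [new]
{s2} --p--> {s1}  [new]
{s2} --q--> {s0,s2}  [new]
{s0,s1} --p--> {s1,s2}  [new]
{s0,s1} --q--> {s0,s1}  [seen]
{s1} --p--> {s1}  [seen]
{s1} --q--> {s0,s1}  [seen]
{s0,s2} --p--> {s1,s2}  [seen]
{s0,s2} --q--> {s0,s1,s2}  [new]
{s1,s2} --p--> {s1}  [seen]
{s1,s2} --q--> {s0,s1,s2}  [seen]
{s0,s1,s2} --p--> {s1,s2}  [seen]
{s0,s1,s2} --q--> {s0,s1,s2}  [seen]
Reachable DFA states: {s0}, {s2}, {s0,s1}, {s1}, {s0,s2}, {s1,s2}, {s0,s1,s2}.
{s1} is among them.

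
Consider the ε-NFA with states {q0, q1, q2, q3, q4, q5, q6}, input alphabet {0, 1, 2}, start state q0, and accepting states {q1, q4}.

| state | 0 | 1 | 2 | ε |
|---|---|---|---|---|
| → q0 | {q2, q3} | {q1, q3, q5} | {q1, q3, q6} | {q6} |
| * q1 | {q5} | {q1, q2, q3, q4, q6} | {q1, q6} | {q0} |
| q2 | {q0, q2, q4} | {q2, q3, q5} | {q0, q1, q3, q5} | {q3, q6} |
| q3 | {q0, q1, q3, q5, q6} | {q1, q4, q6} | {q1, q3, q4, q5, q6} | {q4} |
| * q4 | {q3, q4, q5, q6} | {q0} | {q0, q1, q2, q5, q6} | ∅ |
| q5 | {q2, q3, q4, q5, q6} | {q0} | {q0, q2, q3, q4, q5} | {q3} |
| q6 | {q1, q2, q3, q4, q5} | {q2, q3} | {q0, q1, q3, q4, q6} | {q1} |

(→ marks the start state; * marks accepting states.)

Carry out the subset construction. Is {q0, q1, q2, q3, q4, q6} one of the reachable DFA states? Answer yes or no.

no

Start state of the DFA: {q0, q1, q6} (ε-closure of the NFA start).
{q0, q1, q6} --0--> {q0, q1, q2, q3, q4, q5, q6}  [new]
{q0, q1, q6} --1--> {q0, q1, q2, q3, q4, q5, q6}  [seen]
{q0, q1, q6} --2--> {q0, q1, q3, q4, q6}  [new]
{q0, q1, q2, q3, q4, q5, q6} --0--> {q0, q1, q2, q3, q4, q5, q6}  [seen]
{q0, q1, q2, q3, q4, q5, q6} --1--> {q0, q1, q2, q3, q4, q5, q6}  [seen]
{q0, q1, q2, q3, q4, q5, q6} --2--> {q0, q1, q2, q3, q4, q5, q6}  [seen]
{q0, q1, q3, q4, q6} --0--> {q0, q1, q2, q3, q4, q5, q6}  [seen]
{q0, q1, q3, q4, q6} --1--> {q0, q1, q2, q3, q4, q5, q6}  [seen]
{q0, q1, q3, q4, q6} --2--> {q0, q1, q2, q3, q4, q5, q6}  [seen]
Reachable DFA states: {q0, q1, q6}, {q0, q1, q2, q3, q4, q5, q6}, {q0, q1, q3, q4, q6}.
{q0, q1, q2, q3, q4, q6} is not among them.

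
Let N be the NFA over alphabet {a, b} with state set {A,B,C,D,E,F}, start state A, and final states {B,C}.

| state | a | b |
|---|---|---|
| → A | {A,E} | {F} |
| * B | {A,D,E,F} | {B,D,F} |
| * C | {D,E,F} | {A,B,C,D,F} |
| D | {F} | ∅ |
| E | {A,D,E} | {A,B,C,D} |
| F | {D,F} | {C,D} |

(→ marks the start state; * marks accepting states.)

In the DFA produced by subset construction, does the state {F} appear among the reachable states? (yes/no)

yes

Start state of the DFA: {A}.
{A} --a--> {A,E}  [new]
{A} --b--> {F}  [new]
{A,E} --a--> {A,D,E}  [new]
{A,E} --b--> {A,B,C,D,F}  [new]
{F} --a--> {D,F}  [new]
{F} --b--> {C,D}  [new]
{A,D,E} --a--> {A,D,E,F}  [new]
{A,D,E} --b--> {A,B,C,D,F}  [seen]
{A,B,C,D,F} --a--> {A,D,E,F}  [seen]
{A,B,C,D,F} --b--> {A,B,C,D,F}  [seen]
{D,F} --a--> {D,F}  [seen]
{D,F} --b--> {C,D}  [seen]
{C,D} --a--> {D,E,F}  [new]
{C,D} --b--> {A,B,C,D,F}  [seen]
{A,D,E,F} --a--> {A,D,E,F}  [seen]
{A,D,E,F} --b--> {A,B,C,D,F}  [seen]
{D,E,F} --a--> {A,D,E,F}  [seen]
{D,E,F} --b--> {A,B,C,D}  [new]
{A,B,C,D} --a--> {A,D,E,F}  [seen]
{A,B,C,D} --b--> {A,B,C,D,F}  [seen]
Reachable DFA states: {A}, {A,E}, {F}, {A,D,E}, {A,B,C,D,F}, {D,F}, {C,D}, {A,D,E,F}, {D,E,F}, {A,B,C,D}.
{F} is among them.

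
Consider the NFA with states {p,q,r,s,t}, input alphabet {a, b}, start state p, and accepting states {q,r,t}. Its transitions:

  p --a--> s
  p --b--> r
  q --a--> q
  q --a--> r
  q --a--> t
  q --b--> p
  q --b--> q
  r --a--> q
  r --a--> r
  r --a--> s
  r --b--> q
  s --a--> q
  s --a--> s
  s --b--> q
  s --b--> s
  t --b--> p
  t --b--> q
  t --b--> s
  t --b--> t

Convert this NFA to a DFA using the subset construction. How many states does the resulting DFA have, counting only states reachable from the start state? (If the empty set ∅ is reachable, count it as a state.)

14

Start state of the DFA: {p}.
{p} --a--> {s}  [new]
{p} --b--> {r}  [new]
{s} --a--> {q,s}  [new]
{s} --b--> {q,s}  [seen]
{r} --a--> {q,r,s}  [new]
{r} --b--> {q}  [new]
{q,s} --a--> {q,r,s,t}  [new]
{q,s} --b--> {p,q,s}  [new]
{q,r,s} --a--> {q,r,s,t}  [seen]
{q,r,s} --b--> {p,q,s}  [seen]
{q} --a--> {q,r,t}  [new]
{q} --b--> {p,q}  [new]
{q,r,s,t} --a--> {q,r,s,t}  [seen]
{q,r,s,t} --b--> {p,q,s,t}  [new]
{p,q,s} --a--> {q,r,s,t}  [seen]
{p,q,s} --b--> {p,q,r,s}  [new]
{q,r,t} --a--> {q,r,s,t}  [seen]
{q,r,t} --b--> {p,q,s,t}  [seen]
{p,q} --a--> {q,r,s,t}  [seen]
{p,q} --b--> {p,q,r}  [new]
{p,q,s,t} --a--> {q,r,s,t}  [seen]
{p,q,s,t} --b--> {p,q,r,s,t}  [new]
{p,q,r,s} --a--> {q,r,s,t}  [seen]
{p,q,r,s} --b--> {p,q,r,s}  [seen]
{p,q,r} --a--> {q,r,s,t}  [seen]
{p,q,r} --b--> {p,q,r}  [seen]
{p,q,r,s,t} --a--> {q,r,s,t}  [seen]
{p,q,r,s,t} --b--> {p,q,r,s,t}  [seen]
Reachable DFA states: {p}, {s}, {r}, {q,s}, {q,r,s}, {q}, {q,r,s,t}, {p,q,s}, {q,r,t}, {p,q}, {p,q,s,t}, {p,q,r,s}, {p,q,r}, {p,q,r,s,t}.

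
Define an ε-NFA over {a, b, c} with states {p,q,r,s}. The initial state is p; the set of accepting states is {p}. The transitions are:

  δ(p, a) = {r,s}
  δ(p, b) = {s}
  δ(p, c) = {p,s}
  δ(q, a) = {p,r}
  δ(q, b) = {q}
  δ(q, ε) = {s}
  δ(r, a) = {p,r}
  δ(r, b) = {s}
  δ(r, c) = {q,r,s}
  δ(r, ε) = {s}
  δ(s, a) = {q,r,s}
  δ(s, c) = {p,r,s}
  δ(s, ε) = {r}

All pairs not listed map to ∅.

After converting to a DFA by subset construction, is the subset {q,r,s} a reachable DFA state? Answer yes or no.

Start state of the DFA: {p} (ε-closure of the NFA start).
{p} --a--> {r,s}  [new]
{p} --b--> {r,s}  [seen]
{p} --c--> {p,r,s}  [new]
{r,s} --a--> {p,q,r,s}  [new]
{r,s} --b--> {r,s}  [seen]
{r,s} --c--> {p,q,r,s}  [seen]
{p,r,s} --a--> {p,q,r,s}  [seen]
{p,r,s} --b--> {r,s}  [seen]
{p,r,s} --c--> {p,q,r,s}  [seen]
{p,q,r,s} --a--> {p,q,r,s}  [seen]
{p,q,r,s} --b--> {q,r,s}  [new]
{p,q,r,s} --c--> {p,q,r,s}  [seen]
{q,r,s} --a--> {p,q,r,s}  [seen]
{q,r,s} --b--> {q,r,s}  [seen]
{q,r,s} --c--> {p,q,r,s}  [seen]
Reachable DFA states: {p}, {r,s}, {p,r,s}, {p,q,r,s}, {q,r,s}.
{q,r,s} is among them.

yes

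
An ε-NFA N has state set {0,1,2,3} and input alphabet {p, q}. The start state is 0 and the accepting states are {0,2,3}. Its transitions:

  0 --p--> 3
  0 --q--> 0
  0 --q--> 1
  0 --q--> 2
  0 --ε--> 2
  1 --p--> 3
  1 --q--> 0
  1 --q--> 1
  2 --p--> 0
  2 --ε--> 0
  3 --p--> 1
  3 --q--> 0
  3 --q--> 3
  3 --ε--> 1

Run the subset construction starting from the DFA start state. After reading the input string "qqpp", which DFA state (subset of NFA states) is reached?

{0,1,2,3}

Start: {0,2}.
δ(0,q) = {0,1,2}; δ(2,q) = ∅.
Union: {0,1,2}.
After q: {0,1,2}.
δ(0,q) = {0,1,2}; δ(1,q) = {0,1}; δ(2,q) = ∅.
Union: {0,1,2}.
After q: {0,1,2}.
δ(0,p) = {3}; δ(1,p) = {3}; δ(2,p) = {0}.
Union: {0,3}.
ε-closure gives {0,1,2,3}.
After p: {0,1,2,3}.
δ(0,p) = {3}; δ(1,p) = {3}; δ(2,p) = {0}; δ(3,p) = {1}.
Union: {0,1,3}.
ε-closure gives {0,1,2,3}.
After p: {0,1,2,3}.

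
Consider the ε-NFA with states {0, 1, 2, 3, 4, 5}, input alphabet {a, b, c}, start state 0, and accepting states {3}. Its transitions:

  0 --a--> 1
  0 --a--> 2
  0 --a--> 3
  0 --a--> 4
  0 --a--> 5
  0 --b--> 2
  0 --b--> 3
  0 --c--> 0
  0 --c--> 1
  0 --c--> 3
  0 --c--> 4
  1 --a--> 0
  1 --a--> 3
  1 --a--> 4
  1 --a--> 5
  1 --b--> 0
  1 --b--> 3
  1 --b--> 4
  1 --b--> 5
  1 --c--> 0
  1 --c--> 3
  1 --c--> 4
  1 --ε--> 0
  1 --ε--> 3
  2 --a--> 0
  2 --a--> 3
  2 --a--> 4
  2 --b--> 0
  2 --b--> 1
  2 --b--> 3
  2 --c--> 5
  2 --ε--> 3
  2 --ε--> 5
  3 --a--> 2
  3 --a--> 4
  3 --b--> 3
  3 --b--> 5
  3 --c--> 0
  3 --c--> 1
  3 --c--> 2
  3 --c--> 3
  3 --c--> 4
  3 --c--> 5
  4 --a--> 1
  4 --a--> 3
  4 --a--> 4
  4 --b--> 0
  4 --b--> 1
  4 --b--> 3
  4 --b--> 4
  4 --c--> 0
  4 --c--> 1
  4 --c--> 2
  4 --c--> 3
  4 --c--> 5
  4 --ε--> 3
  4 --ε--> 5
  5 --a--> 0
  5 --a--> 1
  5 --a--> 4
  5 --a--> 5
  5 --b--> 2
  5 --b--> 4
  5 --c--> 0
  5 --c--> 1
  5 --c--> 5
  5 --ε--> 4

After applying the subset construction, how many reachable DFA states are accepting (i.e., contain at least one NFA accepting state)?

Start state of the DFA: {0} (ε-closure of the NFA start).
{0} --a--> {0, 1, 2, 3, 4, 5}  [new]
{0} --b--> {2, 3, 4, 5}  [new]
{0} --c--> {0, 1, 3, 4, 5}  [new]
{0, 1, 2, 3, 4, 5} --a--> {0, 1, 2, 3, 4, 5}  [seen]
{0, 1, 2, 3, 4, 5} --b--> {0, 1, 2, 3, 4, 5}  [seen]
{0, 1, 2, 3, 4, 5} --c--> {0, 1, 2, 3, 4, 5}  [seen]
{2, 3, 4, 5} --a--> {0, 1, 2, 3, 4, 5}  [seen]
{2, 3, 4, 5} --b--> {0, 1, 2, 3, 4, 5}  [seen]
{2, 3, 4, 5} --c--> {0, 1, 2, 3, 4, 5}  [seen]
{0, 1, 3, 4, 5} --a--> {0, 1, 2, 3, 4, 5}  [seen]
{0, 1, 3, 4, 5} --b--> {0, 1, 2, 3, 4, 5}  [seen]
{0, 1, 3, 4, 5} --c--> {0, 1, 2, 3, 4, 5}  [seen]
Reachable DFA states: {0}, {0, 1, 2, 3, 4, 5}, {2, 3, 4, 5}, {0, 1, 3, 4, 5}.
Accepting DFA states (contain an NFA accepting state): {0, 1, 2, 3, 4, 5}, {2, 3, 4, 5}, {0, 1, 3, 4, 5}.

3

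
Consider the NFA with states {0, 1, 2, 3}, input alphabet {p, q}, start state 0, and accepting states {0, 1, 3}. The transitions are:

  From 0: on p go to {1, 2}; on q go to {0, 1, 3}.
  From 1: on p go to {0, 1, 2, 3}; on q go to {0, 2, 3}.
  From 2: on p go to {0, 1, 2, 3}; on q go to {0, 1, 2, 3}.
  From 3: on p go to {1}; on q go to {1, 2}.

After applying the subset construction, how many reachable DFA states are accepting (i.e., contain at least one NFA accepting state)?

4

Start state of the DFA: {0}.
{0} --p--> {1, 2}  [new]
{0} --q--> {0, 1, 3}  [new]
{1, 2} --p--> {0, 1, 2, 3}  [new]
{1, 2} --q--> {0, 1, 2, 3}  [seen]
{0, 1, 3} --p--> {0, 1, 2, 3}  [seen]
{0, 1, 3} --q--> {0, 1, 2, 3}  [seen]
{0, 1, 2, 3} --p--> {0, 1, 2, 3}  [seen]
{0, 1, 2, 3} --q--> {0, 1, 2, 3}  [seen]
Reachable DFA states: {0}, {1, 2}, {0, 1, 3}, {0, 1, 2, 3}.
Accepting DFA states (contain an NFA accepting state): {0}, {1, 2}, {0, 1, 3}, {0, 1, 2, 3}.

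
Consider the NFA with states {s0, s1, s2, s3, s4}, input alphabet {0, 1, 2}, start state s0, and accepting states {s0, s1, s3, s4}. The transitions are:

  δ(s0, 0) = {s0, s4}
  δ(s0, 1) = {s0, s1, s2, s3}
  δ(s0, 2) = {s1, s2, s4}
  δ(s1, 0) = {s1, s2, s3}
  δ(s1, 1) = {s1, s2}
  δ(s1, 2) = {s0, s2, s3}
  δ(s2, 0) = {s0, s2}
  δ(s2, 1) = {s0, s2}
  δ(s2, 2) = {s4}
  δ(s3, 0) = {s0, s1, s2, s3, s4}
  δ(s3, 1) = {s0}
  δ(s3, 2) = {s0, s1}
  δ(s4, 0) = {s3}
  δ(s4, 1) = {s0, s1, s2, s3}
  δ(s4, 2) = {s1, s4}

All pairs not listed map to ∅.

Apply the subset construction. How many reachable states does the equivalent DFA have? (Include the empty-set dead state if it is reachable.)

Start state of the DFA: {s0}.
{s0} --0--> {s0, s4}  [new]
{s0} --1--> {s0, s1, s2, s3}  [new]
{s0} --2--> {s1, s2, s4}  [new]
{s0, s4} --0--> {s0, s3, s4}  [new]
{s0, s4} --1--> {s0, s1, s2, s3}  [seen]
{s0, s4} --2--> {s1, s2, s4}  [seen]
{s0, s1, s2, s3} --0--> {s0, s1, s2, s3, s4}  [new]
{s0, s1, s2, s3} --1--> {s0, s1, s2, s3}  [seen]
{s0, s1, s2, s3} --2--> {s0, s1, s2, s3, s4}  [seen]
{s1, s2, s4} --0--> {s0, s1, s2, s3}  [seen]
{s1, s2, s4} --1--> {s0, s1, s2, s3}  [seen]
{s1, s2, s4} --2--> {s0, s1, s2, s3, s4}  [seen]
{s0, s3, s4} --0--> {s0, s1, s2, s3, s4}  [seen]
{s0, s3, s4} --1--> {s0, s1, s2, s3}  [seen]
{s0, s3, s4} --2--> {s0, s1, s2, s4}  [new]
{s0, s1, s2, s3, s4} --0--> {s0, s1, s2, s3, s4}  [seen]
{s0, s1, s2, s3, s4} --1--> {s0, s1, s2, s3}  [seen]
{s0, s1, s2, s3, s4} --2--> {s0, s1, s2, s3, s4}  [seen]
{s0, s1, s2, s4} --0--> {s0, s1, s2, s3, s4}  [seen]
{s0, s1, s2, s4} --1--> {s0, s1, s2, s3}  [seen]
{s0, s1, s2, s4} --2--> {s0, s1, s2, s3, s4}  [seen]
Reachable DFA states: {s0}, {s0, s4}, {s0, s1, s2, s3}, {s1, s2, s4}, {s0, s3, s4}, {s0, s1, s2, s3, s4}, {s0, s1, s2, s4}.

7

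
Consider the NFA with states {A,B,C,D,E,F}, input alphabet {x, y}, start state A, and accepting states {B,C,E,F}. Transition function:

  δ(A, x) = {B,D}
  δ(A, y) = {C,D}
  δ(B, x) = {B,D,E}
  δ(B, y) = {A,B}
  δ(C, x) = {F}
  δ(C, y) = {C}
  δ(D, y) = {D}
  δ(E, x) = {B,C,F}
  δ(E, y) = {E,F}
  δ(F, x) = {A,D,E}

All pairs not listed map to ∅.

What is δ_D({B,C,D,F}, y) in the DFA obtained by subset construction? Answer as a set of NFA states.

{A,B,C,D}

δ(B,y) = {A,B}; δ(C,y) = {C}; δ(D,y) = {D}; δ(F,y) = ∅.
Union: {A,B,C,D}.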